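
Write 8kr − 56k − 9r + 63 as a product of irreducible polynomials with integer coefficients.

Group as (8kr − 56k) + (−9r + 63) = 8k(r − 7) − 9(r − 7).
Both groups share the factor (r − 7).

(8k − 9)(r − 7)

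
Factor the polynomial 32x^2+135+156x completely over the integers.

(4x+15)(8x+9)

Need a pair with product 32·135 = 4320 and sum 156: that's 36 and 120.
Split the middle term: 32x^2+36x + 120x+135 = 4x(8x+9) + 15(8x+9).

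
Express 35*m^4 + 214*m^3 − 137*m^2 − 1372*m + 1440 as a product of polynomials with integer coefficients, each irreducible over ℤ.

(5*m − 8)*(7*m − 9)*(m + 4)*(m + 5)

By the rational root theorem, m = −5 is a root, so (m + 5) is a factor; dividing leaves 35*m^3 + 39*m^2 − 332*m + 288.
Next, m = 9/7 is a root, giving the factor (7*m − 9) and quotient 5*m^2 + 12*m − 32.
The remaining quadratic factors as (m + 4)(5*m − 8).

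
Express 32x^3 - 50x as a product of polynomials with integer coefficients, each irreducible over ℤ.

Every term has a factor of 2x. Then 16x^2 - 25 = (4x)² − (5)².

2x(4x + 5)(4x - 5)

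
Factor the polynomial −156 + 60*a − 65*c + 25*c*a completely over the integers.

Group as (25*c*a − 65*c) + (60*a − 156) = 5*c*(5*a − 13) + 12*(5*a − 13).
Both groups share the factor (5*a − 13).

(5*a − 13)*(5*c + 12)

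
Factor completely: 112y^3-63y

7y(4y+3)(4y-3)

Every term has a factor of 7y. Then 16y^2-9 = (4y)² − (3)².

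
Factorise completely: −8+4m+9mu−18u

(9u+4)(m−2)

Group as (9mu+4m) + (−18u−8) = m(9u+4) − 2(9u+4).
Both groups share the factor (9u+4).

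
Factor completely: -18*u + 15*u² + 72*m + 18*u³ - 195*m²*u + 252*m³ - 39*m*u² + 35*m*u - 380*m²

Group: 9*m*(28*m² - 31*m*u - 36*m + 6*u² + 9*u) + (3*u - 2)*(28*m² - 31*m*u - 36*m + 6*u² + 9*u); both groups contain (28*m² - 31*m*u - 36*m + 6*u² + 9*u), so (9*m + 3*u - 2) is a factor with cofactor 28*m² - 31*m*u - 36*m + 6*u² + 9*u.
The cofactor groups again: 28*m² - 31*m*u - 36*m + 6*u² + 9*u = 4*m*(7*m - 6*u - 9) - u*(7*m - 6*u - 9); both groups contain (7*m - 6*u - 9), giving (4*m - u)*(7*m - 6*u - 9).

(4*m - u)*(7*m - 6*u - 9)*(9*m + 3*u - 2)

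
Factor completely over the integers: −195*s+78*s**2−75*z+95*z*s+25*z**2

Group: 5*z*(5*z+13*s) + (6*s−15)*(5*z+13*s); both groups contain (5*z+13*s).

(5*z+13*s)*(5*z+6*s−15)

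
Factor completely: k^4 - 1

Difference of squares twice: with A = k and B = 1, A⁴ − B⁴ = (A² − B²)(A² + B²), and A² − B² factors again.

(k + 1)(k - 1)(k^2 + 1)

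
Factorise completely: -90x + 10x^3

10x(x + 3)(x - 3)

Every term has a factor of 10x. Then x^2 - 9 = (x)² − (3)².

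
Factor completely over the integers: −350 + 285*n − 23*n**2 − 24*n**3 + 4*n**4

Trying the rational-root candidates, n = 5/2 is a root, so (2*n − 5) is a factor; dividing leaves 2*n**3 − 7*n**2 − 29*n + 70.
Next, n = −7/2 is a root, giving the factor (2*n + 7) and quotient n**2 − 7*n + 10.
The remaining quadratic factors as (n − 5)(n − 2).

(2*n + 7)*(2*n − 5)*(n − 2)*(n − 5)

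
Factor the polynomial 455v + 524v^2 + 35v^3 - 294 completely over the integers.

By the rational root theorem, v = -7/5 is a root, so (5v + 7) divides it; the quotient is 7v^2 + 95v - 42.
The remaining quadratic factors as (7v - 3)(v + 14).

(5v + 7)(7v - 3)(v + 14)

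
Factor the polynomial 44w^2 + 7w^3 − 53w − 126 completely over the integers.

(7w + 9)(w + 7)(w − 2)

Among the possible rational roots, w = −7 is a root, giving the factor (w + 7) and quotient 7w^2 − 5w − 18.
The remaining quadratic factors as (7w + 9)(w − 2).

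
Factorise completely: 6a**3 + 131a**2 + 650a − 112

(6a − 1)(a + 14)(a + 8)

Among the possible rational roots, a = 1/6 is a root, so (6a − 1) is a factor; dividing leaves a**2 + 22a + 112.
The remaining quadratic factors as (a + 14)(a + 8).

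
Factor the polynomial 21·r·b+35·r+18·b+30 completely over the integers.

Group as (21·r·b+35·r) + (18·b+30) = 7·r·(3·b+5) + 6·(3·b+5).
Both groups share the factor (3·b+5).

(3·b+5)·(7·r+6)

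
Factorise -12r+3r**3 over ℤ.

Pull out the common factor 3r; r**2-4 is a difference of squares.

3r(r+2)(r-2)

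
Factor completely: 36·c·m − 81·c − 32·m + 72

Group as (36·c·m − 81·c) + (−32·m + 72) = 9·c·(4·m − 9) − 8·(4·m − 9).
Both groups share the factor (4·m − 9).

(4·m − 9)·(9·c − 8)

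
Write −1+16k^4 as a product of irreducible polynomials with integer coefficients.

Difference of squares twice: with A = 2k and B = 1, A⁴ − B⁴ = (A² − B²)(A² + B²), and A² − B² factors again.

(2k+1)(2k−1)(4k^2+1)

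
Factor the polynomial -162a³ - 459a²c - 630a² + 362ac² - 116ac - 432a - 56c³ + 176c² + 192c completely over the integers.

-(2a + 7c + 6)(9a - 2c + 8)(9a - 4c)

Group: 9a(-18a² - 55ac - 54a + 28c² + 24c) + (-2c + 8)(-18a² - 55ac - 54a + 28c² + 24c); both groups contain (-18a² - 55ac - 54a + 28c² + 24c), so (9a - 2c + 8) is a factor with cofactor -18a² - 55ac - 54a + 28c² + 24c.
The cofactor groups again: -18a² - 55ac - 54a + 28c² + 24c = -2a(9a - 4c) + (-7c - 6)(9a - 4c); both groups contain (9a - 4c), giving -(2a + 7c + 6)(9a - 4c).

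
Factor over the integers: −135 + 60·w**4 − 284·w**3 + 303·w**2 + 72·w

(2·w − 3)·(5·w + 3)·(6·w − 5)·(w − 3)

Trying the rational-root candidates, w = 3 is a root, so (w − 3) divides it; the quotient is 60·w**3 − 104·w**2 − 9·w + 45.
Then w = 3/2 is a root, so (2·w − 3) is a factor; dividing leaves 30·w**2 − 7·w − 15.
The remaining quadratic factors as (5·w + 3)(6·w − 5).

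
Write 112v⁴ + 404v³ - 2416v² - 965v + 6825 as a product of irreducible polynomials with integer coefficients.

(2v + 13)(2v - 5)(4v + 7)(7v - 15)

Among the possible rational roots, v = 15/7 is a root, giving the factor (7v - 15) and quotient 16v³ + 92v² - 148v - 455.
Then v = -7/4 is a root, so (4v + 7) is a factor; dividing leaves 4v² + 16v - 65.
The remaining quadratic factors as (2v - 5)(2v + 13).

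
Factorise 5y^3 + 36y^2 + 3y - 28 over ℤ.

(5y - 4)(y + 1)(y + 7)

Trying the rational-root candidates, y = -1 is a root, so (y + 1) is a factor; dividing leaves 5y^2 + 31y - 28.
The remaining quadratic factors as (5y - 4)(y + 7).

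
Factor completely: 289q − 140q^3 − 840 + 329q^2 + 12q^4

Trying the rational-root candidates, q = 7/2 is a root, so (2q − 7) divides it; the quotient is 6q^3 − 49q^2 − 7q + 120.
Next, q = −3/2 is a root, so (2q + 3) is a factor; dividing leaves 3q^2 − 29q + 40.
The remaining quadratic factors as (3q − 5)(q − 8).

(2q + 3)(2q − 7)(3q − 5)(q − 8)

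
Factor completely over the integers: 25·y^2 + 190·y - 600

5·(5·y - 12)·(y + 10)

Pull out the common factor 5, then factor the remaining trinomial.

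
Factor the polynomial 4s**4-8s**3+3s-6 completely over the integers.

(s-2)(4s**3+3)

Group as (4s**4+3s) + (-8s**3-6) = s(4s**3+3) - 2(4s**3+3).
Both groups share the factor (4s**3+3).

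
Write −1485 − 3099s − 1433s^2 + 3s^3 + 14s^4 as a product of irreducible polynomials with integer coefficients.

Among the possible rational roots, s = 11 is a root, giving the factor (s − 11) and quotient 14s^3 + 157s^2 + 294s + 135.
Next, s = −9 is a root, so (s + 9) divides it; the quotient is 14s^2 + 31s + 15.
The remaining quadratic factors as (7s + 5)(2s + 3).

(2s + 3)(7s + 5)(s + 9)(s − 11)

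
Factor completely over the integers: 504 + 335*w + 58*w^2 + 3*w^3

(3*w + 7)*(w + 8)*(w + 9)

Among the possible rational roots, w = -7/3 is a root, so (3*w + 7) divides it; the quotient is w^2 + 17*w + 72.
The remaining quadratic factors as (w + 8)(w + 9).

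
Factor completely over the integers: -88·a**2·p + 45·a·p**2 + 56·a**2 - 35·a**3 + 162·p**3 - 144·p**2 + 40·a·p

Group: 5·a·(-7·a**2 - 5·a·p + 18·p**2) + (9·p - 8)·(-7·a**2 - 5·a·p + 18·p**2); both groups contain (-7·a**2 - 5·a·p + 18·p**2), so (5·a + 9·p - 8) is a factor with cofactor -7·a**2 - 5·a·p + 18·p**2.
The cofactor groups again: -7·a**2 - 5·a·p + 18·p**2 = -7·a·(a + 2·p) + 9·p·(a + 2·p); both groups contain (a + 2·p), giving -(7·a - 9·p)·(a + 2·p).

-(5·a + 9·p - 8)·(7·a - 9·p)·(a + 2·p)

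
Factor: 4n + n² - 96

(n + 12)(n - 8)

Two integers with product -96 and sum 4 are 12 and -8.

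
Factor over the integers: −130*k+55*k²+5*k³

Pull out the common factor 5*k, then factor the remaining trinomial.

5*k*(k+13)*(k−2)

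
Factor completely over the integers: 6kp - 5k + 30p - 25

Group as (6kp - 5k) + (30p - 25) = k(6p - 5) + 5(6p - 5).
Both groups share the factor (6p - 5).

(6p - 5)(k + 5)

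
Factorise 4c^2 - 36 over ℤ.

4(c + 3)(c - 3)

Factor out 4, leaving c^2 - 9, which is a difference of two squares.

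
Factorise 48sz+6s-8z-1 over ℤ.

(6s-1)(8z+1)

Group as (48sz+6s) + (-8z-1) = 6s(8z+1) - (8z+1).
Both groups share the factor (8z+1).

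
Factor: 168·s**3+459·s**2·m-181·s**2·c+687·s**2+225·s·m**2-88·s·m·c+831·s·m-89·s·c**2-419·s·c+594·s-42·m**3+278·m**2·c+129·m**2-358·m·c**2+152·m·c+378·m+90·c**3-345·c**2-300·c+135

Group: 3·s·(56·s**2+41·s·m-23·s·c+61·s-7·m**2+44·m·c+32·m-45·c**2-30·c+15) + (6·m-2·c+9)·(56·s**2+41·s·m-23·s·c+61·s-7·m**2+44·m·c+32·m-45·c**2-30·c+15); both groups contain (56·s**2+41·s·m-23·s·c+61·s-7·m**2+44·m·c+32·m-45·c**2-30·c+15), so (3·s+6·m-2·c+9) is a factor with cofactor 56·s**2+41·s·m-23·s·c+61·s-7·m**2+44·m·c+32·m-45·c**2-30·c+15.
The cofactor groups again: 56·s**2+41·s·m-23·s·c+61·s-7·m**2+44·m·c+32·m-45·c**2-30·c+15 = 7·s·(8·s+7·m-9·c+3) + (-m+5·c+5)·(8·s+7·m-9·c+3); both groups contain (8·s+7·m-9·c+3), giving (7·s-m+5·c+5)·(8·s+7·m-9·c+3).

(3·s+6·m-2·c+9)·(8·s+7·m-9·c+3)·(7·s-m+5·c+5)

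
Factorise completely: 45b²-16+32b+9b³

Testing divisors of the constant over divisors of the leading coefficient, b = 1/3 is a root, so (3b-1) is a factor; dividing leaves 3b²+16b+16.
The remaining quadratic factors as (b+4)(3b+4).

(3b+4)(3b-1)(b+4)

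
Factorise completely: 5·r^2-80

Pull out the common factor 5; r^2-16 is a difference of squares.

5·(r+4)·(r-4)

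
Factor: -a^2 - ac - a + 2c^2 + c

-(a + 2c + 1)(a - c)

Group: -a(a - c) + (-2c - 1)(a - c); both groups contain (a - c).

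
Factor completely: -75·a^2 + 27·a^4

Pull out the common factor 3·a^2; 9·a^2 - 25 is a difference of squares.

3·a^2·(3·a + 5)·(3·a - 5)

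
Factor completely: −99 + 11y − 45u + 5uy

(5u + 11)(y − 9)

Group as (5uy − 45u) + (11y − 99) = 5u(y − 9) + 11(y − 9).
Both groups share the factor (y − 9).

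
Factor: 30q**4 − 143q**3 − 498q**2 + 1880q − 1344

(5q − 8)(6q − 7)(q + 4)(q − 6)

Trying the rational-root candidates, q = 7/6 is a root, so (6q − 7) is a factor; dividing leaves 5q**3 − 18q**2 − 104q + 192.
Next, q = −4 is a root, so (q + 4) divides it; the quotient is 5q**2 − 38q + 48.
The remaining quadratic factors as (5q − 8)(q − 6).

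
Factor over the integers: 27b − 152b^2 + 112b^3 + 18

(4b + 1)(4b − 3)(7b − 6)

Among the possible rational roots, b = 3/4 is a root, so (4b − 3) is a factor; dividing leaves 28b^2 − 17b − 6.
The remaining quadratic factors as (7b − 6)(4b + 1).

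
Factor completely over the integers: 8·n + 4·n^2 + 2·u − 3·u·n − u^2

Group: −u·(u + 4·n) + (n + 2)·(u + 4·n); both groups contain (u + 4·n).

−(u − n − 2)·(u + 4·n)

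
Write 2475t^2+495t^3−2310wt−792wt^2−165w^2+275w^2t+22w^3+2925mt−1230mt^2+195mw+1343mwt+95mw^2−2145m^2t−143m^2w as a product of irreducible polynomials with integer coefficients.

−(11m+2w−3t−15)(13m−11w+11t)(w+15t)

Group: 11m(−13mw−195mt+11w^2+154wt−165t^2) + (2w−3t−15)(−13mw−195mt+11w^2+154wt−165t^2); both groups contain (−13mw−195mt+11w^2+154wt−165t^2), so (11m+2w−3t−15) is a factor with cofactor −13mw−195mt+11w^2+154wt−165t^2.
The cofactor groups again: −13mw−195mt+11w^2+154wt−165t^2 = −13m(w+15t) + (11w−11t)(w+15t); both groups contain (w+15t), giving −(13m−11w+11t)(w+15t).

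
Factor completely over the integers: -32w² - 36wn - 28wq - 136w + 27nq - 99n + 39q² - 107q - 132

-(4w - 3q + 11)(8w + 9n + 13q + 12)

Group: -8w(4w - 3q + 11) + (-9n - 13q - 12)(4w - 3q + 11); both groups contain (4w - 3q + 11).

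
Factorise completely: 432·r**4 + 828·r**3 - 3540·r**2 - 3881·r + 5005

By the rational root theorem, r = 5/6 is a root, so (6·r - 5) is a factor; dividing leaves 72·r**3 + 198·r**2 - 425·r - 1001.
Then r = -13/4 is a root, so (4·r + 13) is a factor; dividing leaves 18·r**2 - 9·r - 77.
The remaining quadratic factors as (6·r + 11)(3·r - 7).

(3·r - 7)·(4·r + 13)·(6·r + 11)·(6·r - 5)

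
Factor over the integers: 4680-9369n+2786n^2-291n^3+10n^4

(2n-15)(5n-3)(n-13)(n-8)

Among the possible rational roots, n = 13 is a root, giving the factor (n-13) and quotient 10n^3-161n^2+693n-360.
Then n = 3/5 is a root, so (5n-3) is a factor; dividing leaves 2n^2-31n+120.
The remaining quadratic factors as (2n-15)(n-8).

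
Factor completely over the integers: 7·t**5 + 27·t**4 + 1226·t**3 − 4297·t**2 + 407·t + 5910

(7·t − 15)·(t + 1)·(t − 2)·(t**2 + 7·t + 197)

Trying the rational-root candidates, t = 2 is a root, giving the factor (t − 2) and quotient 7·t**4 + 41·t**3 + 1308·t**2 − 1681·t − 2955.
Then t = −1 is a root, giving the factor (t + 1) and quotient 7·t**3 + 34·t**2 + 1274·t − 2955.
Then t = 15/7 is a root, giving the factor (7·t − 15) and quotient t**2 + 7·t + 197.
The quadratic t**2 + 7·t + 197 has discriminant −739 < 0 and is irreducible over ℤ.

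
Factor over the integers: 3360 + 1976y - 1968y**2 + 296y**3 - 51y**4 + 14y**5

(2y - 5)(7y + 6)(y - 4)(y**2 + 2y + 28)

Trying the rational-root candidates, y = 4 is a root, giving the factor (y - 4) and quotient 14y**4 + 5y**3 + 316y**2 - 704y - 840.
Then y = -6/7 is a root, giving the factor (7y + 6) and quotient 2y**3 - y**2 + 46y - 140.
Then y = 5/2 is a root, giving the factor (2y - 5) and quotient y**2 + 2y + 28.
The quadratic y**2 + 2y + 28 has discriminant -108 < 0 and is irreducible over ℤ.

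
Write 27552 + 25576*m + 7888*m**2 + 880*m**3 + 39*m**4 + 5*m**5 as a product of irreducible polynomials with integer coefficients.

(5*m + 14)*(m + 3)*(m + 4)*(m**2 - 2*m + 164)

Among the possible rational roots, m = -4 is a root, giving the factor (m + 4) and quotient 5*m**4 + 19*m**3 + 804*m**2 + 4672*m + 6888.
Continuing, m = -3 is a root, so (m + 3) is a factor; dividing leaves 5*m**3 + 4*m**2 + 792*m + 2296.
Continuing, m = -14/5 is a root, so (5*m + 14) divides it; the quotient is m**2 - 2*m + 164.
The quadratic m**2 - 2*m + 164 has discriminant -652 < 0 and is irreducible over ℤ.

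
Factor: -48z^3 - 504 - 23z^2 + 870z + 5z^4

Among the possible rational roots, z = 6 is a root, so (z - 6) is a factor; dividing leaves 5z^3 - 18z^2 - 131z + 84.
Continuing, z = 7 is a root, giving the factor (z - 7) and quotient 5z^2 + 17z - 12.
The remaining quadratic factors as (5z - 3)(z + 4).

(5z - 3)(z + 4)(z - 6)(z - 7)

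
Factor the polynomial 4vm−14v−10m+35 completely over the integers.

(2m−7)(2v−5)

Group as (4vm−14v) + (−10m+35) = 2v(2m−7) − 5(2m−7).
Both groups share the factor (2m−7).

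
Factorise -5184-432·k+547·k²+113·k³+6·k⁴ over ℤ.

By the rational root theorem, k = 8/3 is a root, so (3·k-8) is a factor; dividing leaves 2·k³+43·k²+297·k+648.
Then k = -8 is a root, giving the factor (k+8) and quotient 2·k²+27·k+81.
The remaining quadratic factors as (k+9)(2·k+9).

(2·k+9)·(3·k-8)·(k+8)·(k+9)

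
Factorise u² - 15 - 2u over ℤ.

(u + 3)(u - 5)

Two integers with product -15 and sum -2 are 3 and -5.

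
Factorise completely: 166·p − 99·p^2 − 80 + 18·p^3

(3·p − 8)·(6·p − 5)·(p − 2)

By the rational root theorem, p = 8/3 is a root, so (3·p − 8) is a factor; dividing leaves 6·p^2 − 17·p + 10.
The remaining quadratic factors as (6·p − 5)(p − 2).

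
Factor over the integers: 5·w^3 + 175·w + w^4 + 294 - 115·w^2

(w + 1)·(w + 14)·(w - 3)·(w - 7)

Among the possible rational roots, w = 7 is a root, giving the factor (w - 7) and quotient w^3 + 12·w^2 - 31·w - 42.
Then w = -14 is a root, so (w + 14) divides it; the quotient is w^2 - 2·w - 3.
The remaining quadratic factors as (w + 1)(w - 3).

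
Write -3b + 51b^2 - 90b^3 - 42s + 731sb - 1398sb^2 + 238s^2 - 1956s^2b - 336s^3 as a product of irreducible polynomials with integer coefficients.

-(3s + 15b - 1)(8s + 6b - 3)(14s + b)

Group: 8s(-42s^2 - 213sb + 14s - 15b^2 + b) + (6b - 3)(-42s^2 - 213sb + 14s - 15b^2 + b); both groups contain (-42s^2 - 213sb + 14s - 15b^2 + b), so (8s + 6b - 3) is a factor with cofactor -42s^2 - 213sb + 14s - 15b^2 + b.
The cofactor groups again: -42s^2 - 213sb + 14s - 15b^2 + b = -14s(3s + 15b - 1) - b(3s + 15b - 1); both groups contain (3s + 15b - 1), giving -(14s + b)(3s + 15b - 1).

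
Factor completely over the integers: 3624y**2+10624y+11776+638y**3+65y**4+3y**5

(3y+8)(y+4)(y+8)(y**2+7y+46)

Among the possible rational roots, y = −8 is a root, so (y+8) divides it; the quotient is 3y**4+41y**3+310y**2+1144y+1472.
Continuing, y = −4 is a root, so (y+4) is a factor; dividing leaves 3y**3+29y**2+194y+368.
Continuing, y = −8/3 is a root, so (3y+8) is a factor; dividing leaves y**2+7y+46.
The quadratic y**2+7y+46 has discriminant −135 < 0 and is irreducible over ℤ.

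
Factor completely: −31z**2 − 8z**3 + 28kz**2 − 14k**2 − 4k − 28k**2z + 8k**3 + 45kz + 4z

(2k − z − 4)(4k − 8z + 1)(k − z)

Group: k(8k**2 − 20kz − 14k + 8z**2 + 31z − 4) − z(8k**2 − 20kz − 14k + 8z**2 + 31z − 4); both groups contain (8k**2 − 20kz − 14k + 8z**2 + 31z − 4), so (k − z) is a factor with cofactor 8k**2 − 20kz − 14k + 8z**2 + 31z − 4.
The cofactor groups again: 8k**2 − 20kz − 14k + 8z**2 + 31z − 4 = 4k(2k − z − 4) + (−8z + 1)(2k − z − 4); both groups contain (2k − z − 4), giving (4k − 8z + 1)(2k − z − 4).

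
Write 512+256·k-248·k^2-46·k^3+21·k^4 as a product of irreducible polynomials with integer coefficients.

(3·k+8)·(7·k+8)·(k-2)·(k-4)

Among the possible rational roots, k = 4 is a root, so (k-4) divides it; the quotient is 21·k^3+38·k^2-96·k-128.
Then k = 2 is a root, giving the factor (k-2) and quotient 21·k^2+80·k+64.
The remaining quadratic factors as (7·k+8)(3·k+8).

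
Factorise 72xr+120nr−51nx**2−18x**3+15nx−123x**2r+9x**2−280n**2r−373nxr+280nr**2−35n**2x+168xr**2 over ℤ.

−(5n+3x)(7n+6x−7r−3)(x+8r)

Group: 5n(−7nx−56nr−6x**2−41xr+3x+56r**2+24r) + 3x(−7nx−56nr−6x**2−41xr+3x+56r**2+24r); both groups contain (−7nx−56nr−6x**2−41xr+3x+56r**2+24r), so (5n+3x) is a factor with cofactor −7nx−56nr−6x**2−41xr+3x+56r**2+24r.
The cofactor groups again: −7nx−56nr−6x**2−41xr+3x+56r**2+24r = −7n(x+8r) + (−6x+7r+3)(x+8r); both groups contain (x+8r), giving −(7n+6x−7r−3)(x+8r).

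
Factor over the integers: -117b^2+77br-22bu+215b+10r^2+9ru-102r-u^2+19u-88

-(13b-10r+u-8)(9b+r+u-11)

Group: -9b(13b-10r+u-8) + (-r-u+11)(13b-10r+u-8); both groups contain (13b-10r+u-8).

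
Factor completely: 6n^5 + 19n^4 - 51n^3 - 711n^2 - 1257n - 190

Testing divisors of the constant over divisors of the leading coefficient, n = -2 is a root, giving the factor (n + 2) and quotient 6n^4 + 7n^3 - 65n^2 - 581n - 95.
Next, n = -1/6 is a root, so (6n + 1) divides it; the quotient is n^3 + n^2 - 11n - 95.
Continuing, n = 5 is a root, so (n - 5) is a factor; dividing leaves n^2 + 6n + 19.
The quadratic n^2 + 6n + 19 has discriminant -40 < 0 and is irreducible over ℤ.

(6n + 1)(n + 2)(n - 5)(n^2 + 6n + 19)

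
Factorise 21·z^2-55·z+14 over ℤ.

(3·z-7)·(7·z-2)

Need a pair with product 21·14 = 294 and sum -55: that's -6 and -49.
Split the middle term: 21·z^2-6·z - 49·z+14 = 3·z·(7·z-2) - 7·(7·z-2).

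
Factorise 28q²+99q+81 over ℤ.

(4q+9)(7q+9)

Need a pair with product 28·81 = 2268 and sum 99: that's 36 and 63.
Split the middle term: 28q²+36q + 63q+81 = 4q(7q+9) + 9(7q+9).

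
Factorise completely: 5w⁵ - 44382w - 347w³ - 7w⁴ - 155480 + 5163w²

(5w + 13)(w + 13)(w - 10)(w² - 7w + 92)

Among the possible rational roots, w = 10 is a root, giving the factor (w - 10) and quotient 5w⁴ + 43w³ + 83w² + 5993w + 15548.
Next, w = -13 is a root, so (w + 13) divides it; the quotient is 5w³ - 22w² + 369w + 1196.
Continuing, w = -13/5 is a root, so (5w + 13) is a factor; dividing leaves w² - 7w + 92.
The quadratic w² - 7w + 92 has discriminant -319 < 0 and is irreducible over ℤ.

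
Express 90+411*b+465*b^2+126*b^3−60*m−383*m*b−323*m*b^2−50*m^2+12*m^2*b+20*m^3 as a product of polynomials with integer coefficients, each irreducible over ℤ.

(5*m−2*b−5)*(2*m−7*b−6)*(2*m+9*b+3)

Group: 2*m*(10*m^2+41*m*b+5*m−18*b^2−51*b−15) + (−7*b−6)*(10*m^2+41*m*b+5*m−18*b^2−51*b−15); both groups contain (10*m^2+41*m*b+5*m−18*b^2−51*b−15), so (2*m−7*b−6) is a factor with cofactor 10*m^2+41*m*b+5*m−18*b^2−51*b−15.
The cofactor groups again: 10*m^2+41*m*b+5*m−18*b^2−51*b−15 = 5*m*(2*m+9*b+3) + (−2*b−5)*(2*m+9*b+3); both groups contain (2*m+9*b+3), giving (5*m−2*b−5)*(2*m+9*b+3).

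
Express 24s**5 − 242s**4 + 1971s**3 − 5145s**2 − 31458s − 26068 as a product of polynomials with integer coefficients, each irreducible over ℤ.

(4s + 7)(6s + 7)(s − 7)(s**2 − 6s + 76)

Among the possible rational roots, s = −7/6 is a root, so (6s + 7) is a factor; dividing leaves 4s**4 − 45s**3 + 381s**2 − 1302s − 3724.
Next, s = 7 is a root, so (s − 7) divides it; the quotient is 4s**3 − 17s**2 + 262s + 532.
Next, s = −7/4 is a root, giving the factor (4s + 7) and quotient s**2 − 6s + 76.
The quadratic s**2 − 6s + 76 has discriminant −268 < 0 and is irreducible over ℤ.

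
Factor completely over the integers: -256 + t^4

Write as (t^2)² − (16)², then factor t^2 - 16 once more.

(t + 4)*(t - 4)*(t^2 + 16)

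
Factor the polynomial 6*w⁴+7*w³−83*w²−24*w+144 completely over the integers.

Trying the rational-root candidates, w = −4 is a root, so (w+4) is a factor; dividing leaves 6*w³−17*w²−15*w+36.
Next, w = −3/2 is a root, giving the factor (2*w+3) and quotient 3*w²−13*w+12.
The remaining quadratic factors as (w−3)(3*w−4).

(2*w+3)*(3*w−4)*(w+4)*(w−3)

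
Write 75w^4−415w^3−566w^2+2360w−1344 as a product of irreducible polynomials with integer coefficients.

(3w+8)(5w−4)(5w−7)(w−6)

Testing divisors of the constant over divisors of the leading coefficient, w = −8/3 is a root, so (3w+8) is a factor; dividing leaves 25w^3−205w^2+358w−168.
Then w = 6 is a root, so (w−6) is a factor; dividing leaves 25w^2−55w+28.
The remaining quadratic factors as (5w−4)(5w−7).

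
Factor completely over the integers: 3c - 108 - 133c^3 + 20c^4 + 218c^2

(4c - 9)(5c + 3)(c - 1)(c - 4)

Testing divisors of the constant over divisors of the leading coefficient, c = 1 is a root, so (c - 1) divides it; the quotient is 20c^3 - 113c^2 + 105c + 108.
Continuing, c = -3/5 is a root, so (5c + 3) divides it; the quotient is 4c^2 - 25c + 36.
The remaining quadratic factors as (4c - 9)(c - 4).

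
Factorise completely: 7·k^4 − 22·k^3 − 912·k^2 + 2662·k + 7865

Testing divisors of the constant over divisors of the leading coefficient, k = 5 is a root, so (k − 5) is a factor; dividing leaves 7·k^3 + 13·k^2 − 847·k − 1573.
Continuing, k = −13/7 is a root, so (7·k + 13) is a factor; dividing leaves k^2 − 121.
The remaining quadratic factors as (k − 11)(k + 11).

(7·k + 13)·(k + 11)·(k − 11)·(k − 5)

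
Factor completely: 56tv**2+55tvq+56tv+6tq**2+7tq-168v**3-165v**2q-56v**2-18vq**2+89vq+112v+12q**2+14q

Group: 7v(8tv+tq-24v**2-3vq+16v+2q) + (6q+7)(8tv+tq-24v**2-3vq+16v+2q); both groups contain (8tv+tq-24v**2-3vq+16v+2q), so (7v+6q+7) is a factor with cofactor 8tv+tq-24v**2-3vq+16v+2q.
The cofactor groups again: 8tv+tq-24v**2-3vq+16v+2q = t(8v+q) + (-3v+2)(8v+q); both groups contain (8v+q), giving (t-3v+2)(8v+q).

(7v+6q+7)(8v+q)(t-3v+2)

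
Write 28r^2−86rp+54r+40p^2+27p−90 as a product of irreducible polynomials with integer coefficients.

Group: 14r(2r−5p+6) + (−8p−15)(2r−5p+6); both groups contain (2r−5p+6).

(2r−5p+6)(14r−8p−15)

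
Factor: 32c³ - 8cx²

8c(2c + x)(2c - x)

Every term has a factor of 8c. Then 4c² - x² = (2c)² − (x)².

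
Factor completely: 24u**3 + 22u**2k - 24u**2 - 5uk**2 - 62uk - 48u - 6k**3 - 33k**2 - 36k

(2u - k - 4)(3u + 2k + 3)(4u + 3k)

Group: 4u(6u**2 + uk - 6u - 2k**2 - 11k - 12) + 3k(6u**2 + uk - 6u - 2k**2 - 11k - 12); both groups contain (6u**2 + uk - 6u - 2k**2 - 11k - 12), so (4u + 3k) is a factor with cofactor 6u**2 + uk - 6u - 2k**2 - 11k - 12.
The cofactor groups again: 6u**2 + uk - 6u - 2k**2 - 11k - 12 = 3u(2u - k - 4) + (2k + 3)(2u - k - 4); both groups contain (2u - k - 4), giving (3u + 2k + 3)(2u - k - 4).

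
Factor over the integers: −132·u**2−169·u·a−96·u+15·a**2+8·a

−(12·u−a)·(11·u+15·a+8)

Group: −11·u·(12·u−a) + (−15·a−8)·(12·u−a); both groups contain (12·u−a).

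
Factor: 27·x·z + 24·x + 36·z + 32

(3·x + 4)·(9·z + 8)

Group as (27·x·z + 24·x) + (36·z + 32) = 3·x·(9·z + 8) + 4·(9·z + 8).
Both groups share the factor (9·z + 8).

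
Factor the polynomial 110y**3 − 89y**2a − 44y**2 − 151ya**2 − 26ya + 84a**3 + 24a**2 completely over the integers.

Group: 11y(10y**2 − 19ya − 4y + 7a**2 + 2a) + 12a(10y**2 − 19ya − 4y + 7a**2 + 2a); both groups contain (10y**2 − 19ya − 4y + 7a**2 + 2a), so (11y + 12a) is a factor with cofactor 10y**2 − 19ya − 4y + 7a**2 + 2a.
The cofactor groups again: 10y**2 − 19ya − 4y + 7a**2 + 2a = 5y(2y − a) + (−7a − 2)(2y − a); both groups contain (2y − a), giving (5y − 7a − 2)(2y − a).

(5y − 7a − 2)(2y − a)(11y + 12a)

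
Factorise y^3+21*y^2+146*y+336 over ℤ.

(y+6)*(y+7)*(y+8)

Testing divisors of the constant over divisors of the leading coefficient, y = -8 is a root, so (y+8) divides it; the quotient is y^2+13*y+42.
The remaining quadratic factors as (y+7)(y+6).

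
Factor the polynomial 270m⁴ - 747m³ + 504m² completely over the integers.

9m²(5m - 8)(6m - 7)

Pull out the common factor 9m², then factor the remaining trinomial.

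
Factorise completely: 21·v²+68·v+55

(3·v+5)·(7·v+11)

Need a pair with product 21·55 = 1155 and sum 68: that's 35 and 33.
Split the middle term: 21·v²+35·v + 33·v+55 = 7·v·(3·v+5) + 11·(3·v+5).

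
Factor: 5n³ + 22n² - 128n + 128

Testing divisors of the constant over divisors of the leading coefficient, n = -8 is a root, so (n + 8) divides it; the quotient is 5n² - 18n + 16.
The remaining quadratic factors as (n - 2)(5n - 8).

(5n - 8)(n + 8)(n - 2)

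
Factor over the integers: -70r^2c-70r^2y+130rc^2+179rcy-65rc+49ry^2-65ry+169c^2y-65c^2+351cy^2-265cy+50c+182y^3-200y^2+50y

Group: c(-70r^2+130rc+49ry-65r+169cy-65c+182y^2-200y+50) + y(-70r^2+130rc+49ry-65r+169cy-65c+182y^2-200y+50); both groups contain (-70r^2+130rc+49ry-65r+169cy-65c+182y^2-200y+50), so (c+y) is a factor with cofactor -70r^2+130rc+49ry-65r+169cy-65c+182y^2-200y+50.
The cofactor groups again: -70r^2+130rc+49ry-65r+169cy-65c+182y^2-200y+50 = -10r(7r-13c-14y+10) + (-13y+5)(7r-13c-14y+10); both groups contain (7r-13c-14y+10), giving -(10r+13y-5)(7r-13c-14y+10).

-(7r-13c-14y+10)(10r+13y-5)(c+y)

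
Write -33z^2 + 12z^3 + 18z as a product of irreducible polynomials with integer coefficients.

Pull out the common factor 3z, then factor the remaining trinomial.

3z(4z - 3)(z - 2)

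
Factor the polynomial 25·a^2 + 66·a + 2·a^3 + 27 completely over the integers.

(2·a + 1)·(a + 3)·(a + 9)

Trying the rational-root candidates, a = -1/2 is a root, so (2·a + 1) is a factor; dividing leaves a^2 + 12·a + 27.
The remaining quadratic factors as (a + 9)(a + 3).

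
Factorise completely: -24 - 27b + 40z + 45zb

Group as (45zb + 40z) + (-27b - 24) = 5z(9b + 8) - 3(9b + 8).
Both groups share the factor (9b + 8).

(5z - 3)(9b + 8)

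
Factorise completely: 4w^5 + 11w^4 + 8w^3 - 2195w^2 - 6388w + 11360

Among the possible rational roots, w = 8 is a root, giving the factor (w - 8) and quotient 4w^4 + 43w^3 + 352w^2 + 621w - 1420.
Then w = -4 is a root, giving the factor (w + 4) and quotient 4w^3 + 27w^2 + 244w - 355.
Next, w = 5/4 is a root, giving the factor (4w - 5) and quotient w^2 + 8w + 71.
The quadratic w^2 + 8w + 71 has discriminant -220 < 0 and is irreducible over ℤ.

(4w - 5)(w + 4)(w - 8)(w^2 + 8w + 71)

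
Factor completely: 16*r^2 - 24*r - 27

Need a pair with product 16·(-27) = -432 and sum -24: that's 12 and -36.
Split the middle term: 16*r^2 + 12*r - 36*r - 27 = 4*r*(4*r + 3) - 9*(4*r + 3).

(4*r + 3)*(4*r - 9)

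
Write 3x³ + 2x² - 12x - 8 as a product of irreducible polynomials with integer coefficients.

Among the possible rational roots, x = 2 is a root, giving the factor (x - 2) and quotient 3x² + 8x + 4.
The remaining quadratic factors as (3x + 2)(x + 2).

(3x + 2)(x + 2)(x - 2)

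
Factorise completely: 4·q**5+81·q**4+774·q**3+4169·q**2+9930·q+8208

Among the possible rational roots, q = −9/4 is a root, giving the factor (4·q+9) and quotient q**4+18·q**3+153·q**2+698·q+912.
Continuing, q = −8 is a root, giving the factor (q+8) and quotient q**3+10·q**2+73·q+114.
Then q = −2 is a root, so (q+2) divides it; the quotient is q**2+8·q+57.
The quadratic q**2+8·q+57 has discriminant −164 < 0 and is irreducible over ℤ.

(4·q+9)·(q+2)·(q+8)·(q**2+8·q+57)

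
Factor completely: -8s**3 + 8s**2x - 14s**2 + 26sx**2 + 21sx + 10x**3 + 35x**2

-(2s - 5x)(4s + 2x + 7)(s + x)

Group: s(-8s**2 + 16sx - 14s + 10x**2 + 35x) + x(-8s**2 + 16sx - 14s + 10x**2 + 35x); both groups contain (-8s**2 + 16sx - 14s + 10x**2 + 35x), so (s + x) is a factor with cofactor -8s**2 + 16sx - 14s + 10x**2 + 35x.
The cofactor groups again: -8s**2 + 16sx - 14s + 10x**2 + 35x = -4s(2s - 5x) + (-2x - 7)(2s - 5x); both groups contain (2s - 5x), giving -(4s + 2x + 7)(2s - 5x).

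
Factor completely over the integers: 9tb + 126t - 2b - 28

(9t - 2)(b + 14)

Group as (9tb + 126t) + (-2b - 28) = 9t(b + 14) - 2(b + 14).
Both groups share the factor (b + 14).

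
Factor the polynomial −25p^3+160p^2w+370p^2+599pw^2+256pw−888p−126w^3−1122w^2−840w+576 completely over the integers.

Group: 5p(−5p^2+46pw+68p−9w^2−84w−96) + (14w−6)(−5p^2+46pw+68p−9w^2−84w−96); both groups contain (−5p^2+46pw+68p−9w^2−84w−96), so (5p+14w−6) is a factor with cofactor −5p^2+46pw+68p−9w^2−84w−96.
The cofactor groups again: −5p^2+46pw+68p−9w^2−84w−96 = −5p(p−9w−12) + (w+8)(p−9w−12); both groups contain (p−9w−12), giving −(5p−w−8)(p−9w−12).

−(5p+14w−6)(5p−w−8)(p−9w−12)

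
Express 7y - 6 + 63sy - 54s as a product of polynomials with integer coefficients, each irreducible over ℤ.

(7y - 6)(9s + 1)

Group as (63sy - 54s) + (7y - 6) = 9s(7y - 6) + (7y - 6).
Both groups share the factor (7y - 6).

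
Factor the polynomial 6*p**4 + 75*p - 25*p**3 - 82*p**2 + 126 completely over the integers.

By the rational root theorem, p = -7/3 is a root, giving the factor (3*p + 7) and quotient 2*p**3 - 13*p**2 + 3*p + 18.
Continuing, p = 6 is a root, giving the factor (p - 6) and quotient 2*p**2 - p - 3.
The remaining quadratic factors as (2*p - 3)(p + 1).

(2*p - 3)*(3*p + 7)*(p + 1)*(p - 6)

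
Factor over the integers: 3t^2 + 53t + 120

(3t + 8)(t + 15)

Need a pair with product 3·120 = 360 and sum 53: that's 8 and 45.
Split the middle term: 3t^2 + 8t + 45t + 120 = t(3t + 8) + 15(3t + 8).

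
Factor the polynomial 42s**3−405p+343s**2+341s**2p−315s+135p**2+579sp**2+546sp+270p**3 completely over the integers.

(6s+5p−5)(s+6p+9)(7s+9p)

Group: 7s(6s**2+41sp+49s+30p**2+15p−45) + 9p(6s**2+41sp+49s+30p**2+15p−45); both groups contain (6s**2+41sp+49s+30p**2+15p−45), so (7s+9p) is a factor with cofactor 6s**2+41sp+49s+30p**2+15p−45.
The cofactor groups again: 6s**2+41sp+49s+30p**2+15p−45 = s(6s+5p−5) + (6p+9)(6s+5p−5); both groups contain (6s+5p−5), giving (s+6p+9)(6s+5p−5).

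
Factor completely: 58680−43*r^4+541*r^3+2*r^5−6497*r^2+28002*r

(2*r+3)*(r−10)*(r−12)*(r^2−r+163)

By the rational root theorem, r = 10 is a root, so (r−10) is a factor; dividing leaves 2*r^4−23*r^3+311*r^2−3387*r−5868.
Next, r = 12 is a root, so (r−12) divides it; the quotient is 2*r^3+r^2+323*r+489.
Next, r = −3/2 is a root, so (2*r+3) is a factor; dividing leaves r^2−r+163.
The quadratic r^2−r+163 has discriminant −651 < 0 and is irreducible over ℤ.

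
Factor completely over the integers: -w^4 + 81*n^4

(3*n + w)*(3*n - w)*(9*n^2 + w^2)

Difference of squares twice: with A = 3*n and B = w, A⁴ − B⁴ = (A² − B²)(A² + B²), and A² − B² factors again.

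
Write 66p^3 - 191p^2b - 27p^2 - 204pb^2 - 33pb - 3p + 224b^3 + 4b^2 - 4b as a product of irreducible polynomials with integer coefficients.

(2p - 7b - 1)(11p - 8b + 1)(3p + 4b)

Group: 2p(33p^2 + 20pb + 3p - 32b^2 + 4b) + (-7b - 1)(33p^2 + 20pb + 3p - 32b^2 + 4b); both groups contain (33p^2 + 20pb + 3p - 32b^2 + 4b), so (2p - 7b - 1) is a factor with cofactor 33p^2 + 20pb + 3p - 32b^2 + 4b.
The cofactor groups again: 33p^2 + 20pb + 3p - 32b^2 + 4b = 11p(3p + 4b) + (-8b + 1)(3p + 4b); both groups contain (3p + 4b), giving (11p - 8b + 1)(3p + 4b).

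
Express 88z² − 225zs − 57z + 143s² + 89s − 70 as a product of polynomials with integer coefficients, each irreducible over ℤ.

Group: 11z(8z − 11s + 5) + (−13s − 14)(8z − 11s + 5); both groups contain (8z − 11s + 5).

(8z − 11s + 5)(11z − 13s − 14)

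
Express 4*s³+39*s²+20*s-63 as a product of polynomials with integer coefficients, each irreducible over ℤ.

By the rational root theorem, s = -9 is a root, so (s+9) divides it; the quotient is 4*s²+3*s-7.
The remaining quadratic factors as (4*s+7)(s-1).

(4*s+7)*(s+9)*(s-1)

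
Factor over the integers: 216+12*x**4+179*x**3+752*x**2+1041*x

(3*x+8)*(4*x+1)*(x+3)*(x+9)

Trying the rational-root candidates, x = −8/3 is a root, so (3*x+8) divides it; the quotient is 4*x**3+49*x**2+120*x+27.
Then x = −3 is a root, so (x+3) is a factor; dividing leaves 4*x**2+37*x+9.
The remaining quadratic factors as (x+9)(4*x+1).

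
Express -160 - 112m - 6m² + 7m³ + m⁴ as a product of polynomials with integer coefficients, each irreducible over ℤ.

Testing divisors of the constant over divisors of the leading coefficient, m = -4 is a root, giving the factor (m + 4) and quotient m³ + 3m² - 18m - 40.
Then m = -5 is a root, so (m + 5) divides it; the quotient is m² - 2m - 8.
The remaining quadratic factors as (m + 2)(m - 4).

(m + 2)(m + 4)(m + 5)(m - 4)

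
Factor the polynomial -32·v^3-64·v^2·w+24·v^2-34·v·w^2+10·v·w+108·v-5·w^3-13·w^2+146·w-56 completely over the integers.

Group: 4·v·(-8·v^2-6·v·w+2·v-w^2-3·w+28) + (5·w-2)·(-8·v^2-6·v·w+2·v-w^2-3·w+28); both groups contain (-8·v^2-6·v·w+2·v-w^2-3·w+28), so (4·v+5·w-2) is a factor with cofactor -8·v^2-6·v·w+2·v-w^2-3·w+28.
The cofactor groups again: -8·v^2-6·v·w+2·v-w^2-3·w+28 = -4·v·(2·v+w-4) + (-w-7)·(2·v+w-4); both groups contain (2·v+w-4), giving -(4·v+w+7)·(2·v+w-4).

-(2·v+w-4)·(4·v+5·w-2)·(4·v+w+7)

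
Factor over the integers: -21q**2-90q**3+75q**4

3q**2(5q+1)(5q-7)

Pull out the common factor 3q**2, then factor the remaining trinomial.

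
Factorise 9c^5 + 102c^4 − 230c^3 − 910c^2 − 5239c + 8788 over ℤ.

(3c − 13)(3c − 4)(c + 13)(c^2 + 4c + 13)

Trying the rational-root candidates, c = 4/3 is a root, so (3c − 4) divides it; the quotient is 3c^4 + 38c^3 − 26c^2 − 338c − 2197.
Next, c = 13/3 is a root, so (3c − 13) divides it; the quotient is c^3 + 17c^2 + 65c + 169.
Continuing, c = −13 is a root, giving the factor (c + 13) and quotient c^2 + 4c + 13.
The quadratic c^2 + 4c + 13 has discriminant −36 < 0 and is irreducible over ℤ.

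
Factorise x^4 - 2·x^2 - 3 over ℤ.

Substitute u = x^2 to get a quadratic in u, then factor.
x^2 + 1 is irreducible over ℤ (sum of squares).
x^2 - 3 is irreducible over ℤ (3 is not a perfect square).

(x^2 + 1)·(x^2 - 3)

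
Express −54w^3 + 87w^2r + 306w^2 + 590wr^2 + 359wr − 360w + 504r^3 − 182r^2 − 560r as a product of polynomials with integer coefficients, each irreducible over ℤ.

Group: 9w(−6w^2 + 19wr + 34w + 36r^2 − 13r − 40) + 14r(−6w^2 + 19wr + 34w + 36r^2 − 13r − 40); both groups contain (−6w^2 + 19wr + 34w + 36r^2 − 13r − 40), so (9w + 14r) is a factor with cofactor −6w^2 + 19wr + 34w + 36r^2 − 13r − 40.
The cofactor groups again: −6w^2 + 19wr + 34w + 36r^2 − 13r − 40 = −3w(2w − 9r − 8) + (−4r + 5)(2w − 9r − 8); both groups contain (2w − 9r − 8), giving −(3w + 4r − 5)(2w − 9r − 8).

−(2w − 9r − 8)(9w + 14r)(3w + 4r − 5)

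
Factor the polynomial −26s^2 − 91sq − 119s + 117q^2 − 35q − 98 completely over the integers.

Group: −13s(2s + 9q + 7) + (13q − 14)(2s + 9q + 7); both groups contain (2s + 9q + 7).

−(13s − 13q + 14)(2s + 9q + 7)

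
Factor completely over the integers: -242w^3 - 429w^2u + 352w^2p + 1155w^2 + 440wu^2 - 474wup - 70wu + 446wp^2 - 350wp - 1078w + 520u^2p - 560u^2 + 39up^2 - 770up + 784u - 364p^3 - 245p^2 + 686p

Group: 11w(-22w^2 - 55wu + 18wp + 105w - 65up + 70u + 52p^2 + 35p - 98) + (-8u - 7p)(-22w^2 - 55wu + 18wp + 105w - 65up + 70u + 52p^2 + 35p - 98); both groups contain (-22w^2 - 55wu + 18wp + 105w - 65up + 70u + 52p^2 + 35p - 98), so (11w - 8u - 7p) is a factor with cofactor -22w^2 - 55wu + 18wp + 105w - 65up + 70u + 52p^2 + 35p - 98.
The cofactor groups again: -22w^2 - 55wu + 18wp + 105w - 65up + 70u + 52p^2 + 35p - 98 = -11w(2w + 5u - 4p - 7) + (-13p + 14)(2w + 5u - 4p - 7); both groups contain (2w + 5u - 4p - 7), giving -(11w + 13p - 14)(2w + 5u - 4p - 7).

-(2w + 5u - 4p - 7)(11w - 8u - 7p)(11w + 13p - 14)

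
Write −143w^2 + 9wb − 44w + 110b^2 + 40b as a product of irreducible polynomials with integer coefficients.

−(11w − 10b)(13w + 11b + 4)

Group: −13w(11w − 10b) + (−11b − 4)(11w − 10b); both groups contain (11w − 10b).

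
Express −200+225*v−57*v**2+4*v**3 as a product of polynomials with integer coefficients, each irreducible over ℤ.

(4*v−5)*(v−5)*(v−8)

Among the possible rational roots, v = 5/4 is a root, so (4*v−5) is a factor; dividing leaves v**2−13*v+40.
The remaining quadratic factors as (v−5)(v−8).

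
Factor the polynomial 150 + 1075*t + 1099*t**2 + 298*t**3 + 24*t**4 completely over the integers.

(4*t + 5)*(6*t + 1)*(t + 5)*(t + 6)

Testing divisors of the constant over divisors of the leading coefficient, t = -1/6 is a root, so (6*t + 1) divides it; the quotient is 4*t**3 + 49*t**2 + 175*t + 150.
Continuing, t = -6 is a root, giving the factor (t + 6) and quotient 4*t**2 + 25*t + 25.
The remaining quadratic factors as (t + 5)(4*t + 5).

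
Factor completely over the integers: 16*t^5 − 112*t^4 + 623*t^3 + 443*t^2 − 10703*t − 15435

(4*t + 7)*(4*t + 9)*(t − 5)*(t^2 − 6*t + 49)

Trying the rational-root candidates, t = −7/4 is a root, so (4*t + 7) is a factor; dividing leaves 4*t^4 − 35*t^3 + 217*t^2 − 269*t − 2205.
Next, t = 5 is a root, so (t − 5) is a factor; dividing leaves 4*t^3 − 15*t^2 + 142*t + 441.
Then t = −9/4 is a root, giving the factor (4*t + 9) and quotient t^2 − 6*t + 49.
The quadratic t^2 − 6*t + 49 has discriminant −160 < 0 and is irreducible over ℤ.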